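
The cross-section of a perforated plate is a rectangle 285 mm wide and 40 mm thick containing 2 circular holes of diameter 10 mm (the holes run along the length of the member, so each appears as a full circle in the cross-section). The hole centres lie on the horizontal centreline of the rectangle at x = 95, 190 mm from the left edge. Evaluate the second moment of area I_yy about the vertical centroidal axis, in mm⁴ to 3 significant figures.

Decompose the section into non-overlapping parts with the origin at the bottom-left of its bounding rectangle.
Plate: 285 × 40, A = 11 400 mm², x = 142.5 mm, Ī = 77 163 750 mm⁴.
Hole 1 (subtracted): ⌀10, A = 78.54 mm², x = 95 mm, Ī = 490.87 mm⁴.
Hole 2 (subtracted): ⌀10, A = 78.54 mm², x = 190 mm, Ī = 490.87 mm⁴.
By symmetry the centroid is at mid-width, x̄ = 142.5 mm.
Transfer each piece to the vertical centroidal axis using Ī + A·d² with d = x − 142.5:
  plate: d = 0 mm → contributes +77 163 750 mm⁴
  hole 1: d = -47.5 mm → contributes −177 696 mm⁴
  hole 2: d = 47.5 mm → contributes −177 696 mm⁴
Total I = 76 808 357 mm⁴.

I_yy ≈ 7.68 × 10⁷ mm⁴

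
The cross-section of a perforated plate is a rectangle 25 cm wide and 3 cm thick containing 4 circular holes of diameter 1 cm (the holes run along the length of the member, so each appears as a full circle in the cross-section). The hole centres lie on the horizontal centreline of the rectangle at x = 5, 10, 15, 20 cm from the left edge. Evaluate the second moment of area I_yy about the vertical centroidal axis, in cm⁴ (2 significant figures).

Decompose the section into non-overlapping parts with the origin at the bottom-left of its bounding rectangle.
Plate: 25 × 3, A = 75 cm², x = 12.5 cm, Ī = 3 906 cm⁴.
Hole 1 (subtracted): ⌀1, A = 0.7854 cm², x = 5 cm, Ī = 0.04909 cm⁴.
Hole 2 (subtracted): ⌀1, A = 0.7854 cm², x = 10 cm, Ī = 0.04909 cm⁴.
Hole 3 (subtracted): ⌀1, A = 0.7854 cm², x = 15 cm, Ī = 0.04909 cm⁴.
Hole 4 (subtracted): ⌀1, A = 0.7854 cm², x = 20 cm, Ī = 0.04909 cm⁴.
By symmetry the centroid is at mid-width, x̄ = 12.5 cm.
Transfer each piece to the vertical centroidal axis using Ī + A·d² with d = x − 12.5:
  plate: d = 0 cm → contributes +3 906 cm⁴
  hole 1: d = -7.5 cm → contributes −44.23 cm⁴
  hole 2: d = -2.5 cm → contributes −4.958 cm⁴
  hole 3: d = 2.5 cm → contributes −4.958 cm⁴
  hole 4: d = 7.5 cm → contributes −44.23 cm⁴
Total I = 3 808 cm⁴.

I_yy ≈ 3800 cm⁴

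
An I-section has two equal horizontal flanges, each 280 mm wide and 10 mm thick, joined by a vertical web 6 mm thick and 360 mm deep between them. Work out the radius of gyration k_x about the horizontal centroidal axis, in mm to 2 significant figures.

k_x ≈ 170 mm

Split into non-overlapping primitives; take the origin at the lower-left of the bounding box.
Bottom flange: 280 × 10, A = 2 800 mm², y = 5 mm, Ī = 23 333 mm⁴.
Web: 6 × 360, A = 2 160 mm², y = 190 mm, Ī = 23 328 000 mm⁴.
Top flange: 280 × 10, A = 2 800 mm², y = 375 mm, Ī = 23 333 mm⁴.
By symmetry the centroid is at mid-height, ȳ = 190 mm.
Transfer each piece to the horizontal centroidal axis using Ī + A·d² with d = y − 190:
  bottom flange: d = -185 mm → contributes +95 853 333 mm⁴
  web: d = 0 mm → contributes +23 328 000 mm⁴
  top flange: d = 185 mm → contributes +95 853 333 mm⁴
Total I = 215 034 667 mm⁴.
Radius of gyration: k = √(I/A) = √(215 034 667 / 7 760) = 166.5 mm.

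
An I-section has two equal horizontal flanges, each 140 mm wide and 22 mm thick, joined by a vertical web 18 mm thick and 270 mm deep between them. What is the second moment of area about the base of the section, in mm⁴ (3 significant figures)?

Treat the section as a set of non-overlapping primitives; coordinates are from the bounding-box lower-left.
Bottom flange: 140 × 22, A = 3 080 mm², y = 11 mm, Ī = 124 227 mm⁴.
Web: 18 × 270, A = 4 860 mm², y = 157 mm, Ī = 29 524 500 mm⁴.
Top flange: 140 × 22, A = 3 080 mm², y = 303 mm, Ī = 124 227 mm⁴.
Transfer each piece to a horizontal axis along the bottom face using Ī + A·d² with d = y − 0:
  bottom flange: d = 11 mm → contributes +496 907 mm⁴
  web: d = 157 mm → contributes +149 318 640 mm⁴
  top flange: d = 303 mm → contributes +282 895 947 mm⁴
Total I = 432 711 493 mm⁴.

I_base ≈ 4.33 × 10⁸ mm⁴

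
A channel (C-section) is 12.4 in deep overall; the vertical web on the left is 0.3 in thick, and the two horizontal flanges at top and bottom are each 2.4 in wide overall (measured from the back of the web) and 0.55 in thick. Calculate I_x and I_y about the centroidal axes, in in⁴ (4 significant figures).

I_x ≈ 128.8 in⁴, I_y ≈ 2.929 in⁴

Treat the section as a set of non-overlapping primitives; coordinates are from the bounding-box lower-left.
Web: 0.3 × 12.4, A = 3.72 in², y = 6.2 in, Ī = 47.6656 in⁴.
Top flange (beyond web): 2.1 × 0.55, A = 1.155 in², y = 12.125 in, Ī = 0.0291156 in⁴.
Bottom flange (beyond web): 2.1 × 0.55, A = 1.155 in², y = 0.275 in, Ī = 0.0291156 in⁴.
By symmetry the centroid is at mid-height, ȳ = 6.2 in.
Transfer each piece to the centroidal x-axis using Ī + A·d² with d = y − 6.2:
  web: d = 0 in → contributes +47.6656 in⁴
  top flange (beyond web): d = 5.925 in → contributes +40.5761 in⁴
  bottom flange (beyond web): d = -5.925 in → contributes +40.5761 in⁴
Total I = 128.818 in⁴.
For the y-axis: x̄ = 0.609701 in.
Repeating about the centroidal y-axis gives I_y = 2.92893 in⁴.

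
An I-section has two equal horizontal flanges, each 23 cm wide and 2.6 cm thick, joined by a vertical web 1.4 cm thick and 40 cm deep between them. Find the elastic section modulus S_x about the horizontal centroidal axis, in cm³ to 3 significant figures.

S_x ≈ 2730 cm³

Treat the section as a set of non-overlapping primitives; coordinates are from the bounding-box lower-left.
Bottom flange: 23 × 2.6, A = 59.8 cm², y = 1.3 cm, Ī = 33.687 cm⁴.
Web: 1.4 × 40, A = 56 cm², y = 22.6 cm, Ī = 7466.7 cm⁴.
Top flange: 23 × 2.6, A = 59.8 cm², y = 43.9 cm, Ī = 33.687 cm⁴.
By symmetry the centroid is at mid-height, ȳ = 22.6 cm.
Transfer each piece to the horizontal centroidal axis using Ī + A·d² with d = y − 22.6:
  bottom flange: d = -21.3 cm → contributes +27 164 cm⁴
  web: d = 0 cm → contributes +7466.7 cm⁴
  top flange: d = 21.3 cm → contributes +27 164 cm⁴
Total I = 61 795 cm⁴.
Extreme fibre distance c = 22.6 cm; S = I/c = 2734.3 cm³.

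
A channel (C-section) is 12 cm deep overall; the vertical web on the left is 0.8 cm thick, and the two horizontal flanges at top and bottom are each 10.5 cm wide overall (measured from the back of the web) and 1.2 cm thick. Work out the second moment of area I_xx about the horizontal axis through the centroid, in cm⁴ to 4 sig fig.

Treat the section as a set of non-overlapping primitives; coordinates are from the bounding-box lower-left.
Web: 0.8 × 12, A = 9.6 cm², y = 6 cm, Ī = 115.2 cm⁴.
Top flange (beyond web): 9.7 × 1.2, A = 11.64 cm², y = 11.4 cm, Ī = 1.3968 cm⁴.
Bottom flange (beyond web): 9.7 × 1.2, A = 11.64 cm², y = 0.6 cm, Ī = 1.3968 cm⁴.
By symmetry the centroid is at mid-height, ȳ = 6 cm.
Transfer each piece to the horizontal axis through the centroid using Ī + A·d² with d = y − 6:
  web: d = 0 cm → contributes +115.2 cm⁴
  top flange (beyond web): d = 5.4 cm → contributes +340.819 cm⁴
  bottom flange (beyond web): d = -5.4 cm → contributes +340.819 cm⁴
Total I = 796.838 cm⁴.

I_xx ≈ 796.8 cm⁴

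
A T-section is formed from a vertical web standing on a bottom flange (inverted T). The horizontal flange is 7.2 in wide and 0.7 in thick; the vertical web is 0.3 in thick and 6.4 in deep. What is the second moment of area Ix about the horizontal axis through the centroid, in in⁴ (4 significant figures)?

Ix ≈ 24.28 in⁴

Decompose the section into non-overlapping parts with the origin at the bottom-left of its bounding rectangle.
Flange: 7.2 × 0.7, A = 5.04 in², y = 0.35 in, Ī = 0.2058 in⁴.
Web: 0.3 × 6.4, A = 1.92 in², y = 3.9 in, Ī = 6.5536 in⁴.
Centroid: ȳ = ΣA·y / ΣA = 1.32931 in.
Transfer each piece to the horizontal axis through the centroid using Ī + A·d² with d = y − 1.32931:
  flange: d = -0.97931 in → contributes +5.03941 in⁴
  web: d = 2.57069 in → contributes +19.2418 in⁴
Total I = 24.2812 in⁴.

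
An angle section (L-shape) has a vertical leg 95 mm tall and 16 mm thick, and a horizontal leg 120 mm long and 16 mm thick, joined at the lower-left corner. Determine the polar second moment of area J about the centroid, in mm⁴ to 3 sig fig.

J ≈ 6.81 × 10⁶ mm⁴

Decompose the section into non-overlapping parts with the origin at the bottom-left of its bounding rectangle.
Vertical leg: 16 × 95, A = 1 520 mm², y = 47.5 mm, Ī = 1 143 167 mm⁴.
Horizontal leg (remainder): 104 × 16, A = 1 664 mm², y = 8 mm, Ī = 35 499 mm⁴.
Centroid: ȳ = ΣA·y / ΣA = 26.857 mm.
Transfer each piece to the centroidal x-axis using Ī + A·d² with d = y − 26.857:
  vertical leg: d = 20.643 mm → contributes +1 790 903 mm⁴
  horizontal leg (remainder): d = -18.857 mm → contributes +627 181 mm⁴
Total I = 2 418 084 mm⁴.
For the y-axis: x̄ = 39.357 mm.
Repeating about the centroidal y-axis gives I_y = 4 391 984 mm⁴.
Polar second moment: J = I_x + I_y = 6 810 068 mm⁴.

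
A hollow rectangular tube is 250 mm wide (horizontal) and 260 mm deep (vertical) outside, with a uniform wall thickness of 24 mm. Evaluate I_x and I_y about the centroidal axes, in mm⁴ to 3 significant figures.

I_x ≈ 2.06 × 10⁸ mm⁴, I_y ≈ 1.93 × 10⁸ mm⁴

Treat the section as a set of non-overlapping primitives; coordinates are from the bounding-box lower-left.
Outer rectangle: 250 × 260, A = 65 000 mm², y = 130 mm, Ī = 366 166 667 mm⁴.
Inner void (subtracted): 202 × 212, A = 42 824 mm², y = 130 mm, Ī = 160 390 155 mm⁴.
By symmetry the centroid is at mid-height, ȳ = 130 mm.
All pieces are centred on the centroidal x-axis, so I = ΣĪ (holes subtracted) = 205 776 512 mm⁴.
Repeating about the centroidal y-axis gives I_y = 192 925 792 mm⁴.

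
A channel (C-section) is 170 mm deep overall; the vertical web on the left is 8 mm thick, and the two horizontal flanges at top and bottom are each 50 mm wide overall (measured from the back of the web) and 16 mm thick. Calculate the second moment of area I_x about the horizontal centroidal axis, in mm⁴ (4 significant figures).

I_x ≈ 1.127 × 10⁷ mm⁴

Split into non-overlapping primitives; take the origin at the lower-left of the bounding box.
Web: 8 × 170, A = 1 360 mm², y = 85 mm, Ī = 3 275 333 mm⁴.
Top flange (beyond web): 42 × 16, A = 672 mm², y = 162 mm, Ī = 14 336 mm⁴.
Bottom flange (beyond web): 42 × 16, A = 672 mm², y = 8 mm, Ī = 14 336 mm⁴.
By symmetry the centroid is at mid-height, ȳ = 85 mm.
Transfer each piece to the horizontal centroidal axis using Ī + A·d² with d = y − 85:
  web: d = 0 mm → contributes +3 275 333 mm⁴
  top flange (beyond web): d = 77 mm → contributes +3 998 624 mm⁴
  bottom flange (beyond web): d = -77 mm → contributes +3 998 624 mm⁴
Total I = 11 272 581 mm⁴.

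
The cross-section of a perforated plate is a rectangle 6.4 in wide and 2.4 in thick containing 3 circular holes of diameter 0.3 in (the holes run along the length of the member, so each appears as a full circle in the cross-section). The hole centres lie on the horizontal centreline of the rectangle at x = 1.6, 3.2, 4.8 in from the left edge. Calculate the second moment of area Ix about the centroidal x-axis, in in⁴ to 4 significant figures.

Ix ≈ 7.372 in⁴

Decompose the section into non-overlapping parts with the origin at the bottom-left of its bounding rectangle.
Plate: 6.4 × 2.4, A = 15.36 in², y = 1.2 in, Ī = 7.3728 in⁴.
Hole 1 (subtracted): ⌀0.3, A = 0.0706858 in², y = 1.2 in, Ī = 0.000397608 in⁴.
Hole 2 (subtracted): ⌀0.3, A = 0.0706858 in², y = 1.2 in, Ī = 0.000397608 in⁴.
Hole 3 (subtracted): ⌀0.3, A = 0.0706858 in², y = 1.2 in, Ī = 0.000397608 in⁴.
By symmetry the centroid is at mid-height, ȳ = 1.2 in.
All pieces are centred on the centroidal x-axis, so I = ΣĪ (holes subtracted) = 7.37161 in⁴.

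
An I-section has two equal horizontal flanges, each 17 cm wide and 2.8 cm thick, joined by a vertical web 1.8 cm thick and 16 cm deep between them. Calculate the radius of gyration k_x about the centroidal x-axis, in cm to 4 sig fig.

Split into non-overlapping primitives; take the origin at the lower-left of the bounding box.
Bottom flange: 17 × 2.8, A = 47.6 cm², y = 1.4 cm, Ī = 31.0987 cm⁴.
Web: 1.8 × 16, A = 28.8 cm², y = 10.8 cm, Ī = 614.4 cm⁴.
Top flange: 17 × 2.8, A = 47.6 cm², y = 20.2 cm, Ī = 31.0987 cm⁴.
By symmetry the centroid is at mid-height, ȳ = 10.8 cm.
Transfer each piece to the centroidal x-axis using Ī + A·d² with d = y − 10.8:
  bottom flange: d = -9.4 cm → contributes +4237.03 cm⁴
  web: d = 0 cm → contributes +614.4 cm⁴
  top flange: d = 9.4 cm → contributes +4237.03 cm⁴
Total I = 9088.47 cm⁴.
Radius of gyration: k = √(I/A) = √(9088.47 / 124) = 8.5612 cm.

k_x ≈ 8.561 cm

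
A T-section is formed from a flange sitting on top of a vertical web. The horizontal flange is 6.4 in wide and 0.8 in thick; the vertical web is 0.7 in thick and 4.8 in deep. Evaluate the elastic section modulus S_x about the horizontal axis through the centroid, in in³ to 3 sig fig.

S_x ≈ 5.53 in³

Treat the section as a set of non-overlapping primitives; coordinates are from the bounding-box lower-left.
Flange: 6.4 × 0.8, A = 5.12 in², y = 5.2 in, Ī = 0.27307 in⁴.
Web: 0.7 × 4.8, A = 3.36 in², y = 2.4 in, Ī = 6.4512 in⁴.
Centroid: ȳ = ΣA·y / ΣA = 4.0906 in.
Transfer each piece to the horizontal axis through the centroid using Ī + A·d² with d = y − 4.0906:
  flange: d = 1.1094 in → contributes +6.575 in⁴
  web: d = -1.6906 in → contributes +16.054 in⁴
Total I = 22.629 in⁴.
Extreme fibre distance c = 4.0906 in; S = I/c = 5.532 in³.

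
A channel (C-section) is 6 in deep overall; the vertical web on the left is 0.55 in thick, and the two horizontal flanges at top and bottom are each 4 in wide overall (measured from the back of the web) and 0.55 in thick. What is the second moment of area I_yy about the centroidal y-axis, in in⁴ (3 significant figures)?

I_yy ≈ 10.9 in⁴

Decompose the section into non-overlapping parts with the origin at the bottom-left of its bounding rectangle.
Web: 0.55 × 6, A = 3.3 in², x = 0.275 in, Ī = 0.083188 in⁴.
Top flange (beyond web): 3.45 × 0.55, A = 1.8975 in², x = 2.275 in, Ī = 1.8821 in⁴.
Bottom flange (beyond web): 3.45 × 0.55, A = 1.8975 in², x = 2.275 in, Ī = 1.8821 in⁴.
Centroid: x̄ = ΣA·x / ΣA = 1.3448 in.
Transfer each piece to the centroidal y-axis using Ī + A·d² with d = x − 1.3448:
  web: d = -1.0698 in → contributes +3.8597 in⁴
  top flange (beyond web): d = 0.93023 in → contributes +3.5241 in⁴
  bottom flange (beyond web): d = 0.93023 in → contributes +3.5241 in⁴
Total I = 10.908 in⁴.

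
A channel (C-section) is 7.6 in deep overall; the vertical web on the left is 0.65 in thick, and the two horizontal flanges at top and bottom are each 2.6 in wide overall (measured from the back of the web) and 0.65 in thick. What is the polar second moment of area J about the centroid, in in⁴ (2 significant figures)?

J ≈ 58 in⁴

Break the section into simple shapes (no overlaps), measuring from the bottom-left corner of the bounding box.
Web: 0.65 × 7.6, A = 4.94 in², y = 3.8 in, Ī = 23.78 in⁴.
Top flange (beyond web): 1.95 × 0.65, A = 1.268 in², y = 7.275 in, Ī = 0.04463 in⁴.
Bottom flange (beyond web): 1.95 × 0.65, A = 1.268 in², y = 0.325 in, Ī = 0.04463 in⁴.
By symmetry the centroid is at mid-height, ȳ = 3.8 in.
Transfer each piece to the centroidal x-axis using Ī + A·d² with d = y − 3.8:
  web: d = 0 in → contributes +23.78 in⁴
  top flange (beyond web): d = 3.475 in → contributes +15.35 in⁴
  bottom flange (beyond web): d = -3.475 in → contributes +15.35 in⁴
Total I = 54.48 in⁴.
For the y-axis: x̄ = 0.7659 in.
Repeating about the centroidal y-axis gives I_y = 3.808 in⁴.
Polar second moment: J = I_x + I_y = 58.29 in⁴.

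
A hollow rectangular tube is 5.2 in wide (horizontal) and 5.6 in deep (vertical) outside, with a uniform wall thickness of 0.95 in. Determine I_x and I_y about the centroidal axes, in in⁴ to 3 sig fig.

Treat the section as a set of non-overlapping primitives; coordinates are from the bounding-box lower-left.
Outer rectangle: 5.2 × 5.6, A = 29.12 in², y = 2.8 in, Ī = 76.1 in⁴.
Inner void (subtracted): 3.3 × 3.7, A = 12.21 in², y = 2.8 in, Ī = 13.93 in⁴.
By symmetry the centroid is at mid-height, ȳ = 2.8 in.
All pieces are centred on the centroidal x-axis, so I = ΣĪ (holes subtracted) = 62.171 in⁴.
Repeating about the centroidal y-axis gives I_y = 54.536 in⁴.

I_x ≈ 62.2 in⁴, I_y ≈ 54.5 in⁴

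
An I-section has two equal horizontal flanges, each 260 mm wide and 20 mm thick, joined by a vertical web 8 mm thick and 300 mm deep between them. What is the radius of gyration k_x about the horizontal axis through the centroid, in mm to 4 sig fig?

Split into non-overlapping primitives; take the origin at the lower-left of the bounding box.
Bottom flange: 260 × 20, A = 5 200 mm², y = 10 mm, Ī = 173 333 mm⁴.
Web: 8 × 300, A = 2 400 mm², y = 170 mm, Ī = 18 000 000 mm⁴.
Top flange: 260 × 20, A = 5 200 mm², y = 330 mm, Ī = 173 333 mm⁴.
By symmetry the centroid is at mid-height, ȳ = 170 mm.
Transfer each piece to the horizontal axis through the centroid using Ī + A·d² with d = y − 170:
  bottom flange: d = -160 mm → contributes +133 293 333 mm⁴
  web: d = 0 mm → contributes +18 000 000 mm⁴
  top flange: d = 160 mm → contributes +133 293 333 mm⁴
Total I = 284 586 667 mm⁴.
Radius of gyration: k = √(I/A) = √(284 586 667 / 12 800) = 149.108 mm.

k_x ≈ 149.1 mm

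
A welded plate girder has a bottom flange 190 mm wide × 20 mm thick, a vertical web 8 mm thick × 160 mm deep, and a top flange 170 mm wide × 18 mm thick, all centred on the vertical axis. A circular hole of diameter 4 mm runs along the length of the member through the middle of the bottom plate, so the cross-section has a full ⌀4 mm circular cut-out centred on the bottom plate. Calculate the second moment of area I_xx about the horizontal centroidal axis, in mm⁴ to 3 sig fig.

I_xx ≈ 5.73 × 10⁷ mm⁴

Split into non-overlapping primitives; take the origin at the lower-left of the bounding box.
Bottom plate: 190 × 20, A = 3 800 mm², y = 10 mm, Ī = 126 667 mm⁴.
Web plate: 8 × 160, A = 1 280 mm², y = 100 mm, Ī = 2 730 667 mm⁴.
Top plate: 170 × 18, A = 3 060 mm², y = 189 mm, Ī = 82 620 mm⁴.
Hole (subtracted): ⌀4, A = 12.566 mm², y = 10 mm, Ī = 12.566 mm⁴.
Centroid: ȳ = ΣA·y / ΣA = 91.568 mm.
Transfer each piece to the horizontal centroidal axis using Ī + A·d² with d = y − 91.568:
  bottom plate: d = -81.568 mm → contributes +25 409 467 mm⁴
  web plate: d = 8.4318 mm → contributes +2 821 669 mm⁴
  top plate: d = 97.432 mm → contributes +29 131 074 mm⁴
  hole: d = -81.568 mm → contributes −83 621 mm⁴
Total I = 57 278 589 mm⁴.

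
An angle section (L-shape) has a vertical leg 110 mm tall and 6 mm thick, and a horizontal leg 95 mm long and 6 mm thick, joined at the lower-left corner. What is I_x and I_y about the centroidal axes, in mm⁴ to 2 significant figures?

Break the section into simple shapes (no overlaps), measuring from the bottom-left corner of the bounding box.
Vertical leg: 6 × 110, A = 660 mm², y = 55 mm, Ī = 665 500 mm⁴.
Horizontal leg (remainder): 89 × 6, A = 534 mm², y = 3 mm, Ī = 1 602 mm⁴.
Centroid: ȳ = ΣA·y / ΣA = 31.74 mm.
Transfer each piece to the centroidal x-axis using Ī + A·d² with d = y − 31.74:
  vertical leg: d = 23.26 mm → contributes +1 022 464 mm⁴
  horizontal leg (remainder): d = -28.74 mm → contributes +442 794 mm⁴
Total I = 1 465 258 mm⁴.
For the y-axis: x̄ = 24.24 mm.
Repeating about the centroidal y-axis gives I_y = 1 020 455 mm⁴.

I_x ≈ 1.5 × 10⁶ mm⁴, I_y ≈ 1.0 × 10⁶ mm⁴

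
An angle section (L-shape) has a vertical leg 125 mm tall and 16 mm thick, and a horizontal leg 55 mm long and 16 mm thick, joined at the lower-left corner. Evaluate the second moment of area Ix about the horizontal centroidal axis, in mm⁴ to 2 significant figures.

Treat the section as a set of non-overlapping primitives; coordinates are from the bounding-box lower-left.
Vertical leg: 16 × 125, A = 2 000 mm², y = 62.5 mm, Ī = 2 604 167 mm⁴.
Horizontal leg (remainder): 39 × 16, A = 624 mm², y = 8 mm, Ī = 13 312 mm⁴.
Centroid: ȳ = ΣA·y / ΣA = 49.54 mm.
Transfer each piece to the horizontal centroidal axis using Ī + A·d² with d = y − 49.54:
  vertical leg: d = 12.96 mm → contributes +2 940 109 mm⁴
  horizontal leg (remainder): d = -41.54 mm → contributes +1 090 050 mm⁴
Total I = 4 030 159 mm⁴.

Ix ≈ 4.0 × 10⁶ mm⁴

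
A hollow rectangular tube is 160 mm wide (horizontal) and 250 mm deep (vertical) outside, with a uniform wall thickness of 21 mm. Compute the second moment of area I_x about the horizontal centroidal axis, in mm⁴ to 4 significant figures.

I_x ≈ 1.198 × 10⁸ mm⁴

Treat the section as a set of non-overlapping primitives; coordinates are from the bounding-box lower-left.
Outer rectangle: 160 × 250, A = 40 000 mm², y = 125 mm, Ī = 208 333 333 mm⁴.
Inner void (subtracted): 118 × 208, A = 24 544 mm², y = 125 mm, Ī = 88 489 301 mm⁴.
By symmetry the centroid is at mid-height, ȳ = 125 mm.
All pieces are centred on the horizontal centroidal axis, so I = ΣĪ (holes subtracted) = 119 844 032 mm⁴.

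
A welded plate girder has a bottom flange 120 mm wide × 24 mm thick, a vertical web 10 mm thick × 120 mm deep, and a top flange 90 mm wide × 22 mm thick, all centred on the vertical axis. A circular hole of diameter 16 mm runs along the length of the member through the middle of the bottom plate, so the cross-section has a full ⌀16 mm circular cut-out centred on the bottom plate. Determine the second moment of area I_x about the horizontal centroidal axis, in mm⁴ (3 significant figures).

I_x ≈ 2.51 × 10⁷ mm⁴

Break the section into simple shapes (no overlaps), measuring from the bottom-left corner of the bounding box.
Bottom plate: 120 × 24, A = 2 880 mm², y = 12 mm, Ī = 138 240 mm⁴.
Web plate: 10 × 120, A = 1 200 mm², y = 84 mm, Ī = 1 440 000 mm⁴.
Top plate: 90 × 22, A = 1 980 mm², y = 155 mm, Ī = 79 860 mm⁴.
Hole (subtracted): ⌀16, A = 201.06 mm², y = 12 mm, Ī = 3 217 mm⁴.
Centroid: ȳ = ΣA·y / ΣA = 75.073 mm.
Transfer each piece to the horizontal centroidal axis using Ī + A·d² with d = y − 75.073:
  bottom plate: d = -63.073 mm → contributes +11 595 416 mm⁴
  web plate: d = 8.9271 mm → contributes +1 535 633 mm⁴
  top plate: d = 79.927 mm → contributes +12 728 787 mm⁴
  hole: d = -63.073 mm → contributes −803 079 mm⁴
Total I = 25 056 757 mm⁴.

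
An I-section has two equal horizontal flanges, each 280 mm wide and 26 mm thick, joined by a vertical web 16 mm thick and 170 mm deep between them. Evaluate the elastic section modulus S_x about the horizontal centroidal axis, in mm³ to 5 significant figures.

S_x ≈ 1.3262 × 10⁶ mm³

Decompose the section into non-overlapping parts with the origin at the bottom-left of its bounding rectangle.
Bottom flange: 280 × 26, A = 7 280 mm², y = 13 mm, Ī = 410106.7 mm⁴.
Web: 16 × 170, A = 2 720 mm², y = 111 mm, Ī = 6 550 667 mm⁴.
Top flange: 280 × 26, A = 7 280 mm², y = 209 mm, Ī = 410106.7 mm⁴.
By symmetry the centroid is at mid-height, ȳ = 111 mm.
Transfer each piece to the horizontal centroidal axis using Ī + A·d² with d = y − 111:
  bottom flange: d = -98 mm → contributes +70 327 227 mm⁴
  web: d = 0 mm → contributes +6 550 667 mm⁴
  top flange: d = 98 mm → contributes +70 327 227 mm⁴
Total I = 147 205 120 mm⁴.
Extreme fibre distance c = 111 mm; S = I/c = 1 326 172 mm³.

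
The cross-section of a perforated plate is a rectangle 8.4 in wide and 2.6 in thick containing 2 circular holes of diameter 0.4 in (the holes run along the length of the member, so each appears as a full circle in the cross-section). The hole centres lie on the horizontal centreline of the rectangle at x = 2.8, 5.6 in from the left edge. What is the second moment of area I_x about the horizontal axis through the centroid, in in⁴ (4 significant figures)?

I_x ≈ 12.30 in⁴

Split into non-overlapping primitives; take the origin at the lower-left of the bounding box.
Plate: 8.4 × 2.6, A = 21.84 in², y = 1.3 in, Ī = 12.3032 in⁴.
Hole 1 (subtracted): ⌀0.4, A = 0.125664 in², y = 1.3 in, Ī = 0.00125664 in⁴.
Hole 2 (subtracted): ⌀0.4, A = 0.125664 in², y = 1.3 in, Ī = 0.00125664 in⁴.
By symmetry the centroid is at mid-height, ȳ = 1.3 in.
All pieces are centred on the horizontal axis through the centroid, so I = ΣĪ (holes subtracted) = 12.3007 in⁴.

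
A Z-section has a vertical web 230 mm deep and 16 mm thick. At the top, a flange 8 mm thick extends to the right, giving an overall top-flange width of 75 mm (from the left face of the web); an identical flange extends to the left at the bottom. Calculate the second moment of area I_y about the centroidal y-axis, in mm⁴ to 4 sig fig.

I_y ≈ 1.680 × 10⁶ mm⁴

Treat the section as a set of non-overlapping primitives; coordinates are from the bounding-box lower-left.
Web: 16 × 230, A = 3 680 mm², x = 67 mm, Ī = 78506.7 mm⁴.
Top flange (beyond web): 59 × 8, A = 472 mm², x = 104.5 mm, Ī = 136 919 mm⁴.
Bottom flange (beyond web): 59 × 8, A = 472 mm², x = 29.5 mm, Ī = 136 919 mm⁴.
Centroid: x̄ = ΣA·x / ΣA = 67 mm.
Transfer each piece to the centroidal y-axis using Ī + A·d² with d = x − 67:
  web: d = 0 mm → contributes +78506.7 mm⁴
  top flange (beyond web): d = 37.5 mm → contributes +800 669 mm⁴
  bottom flange (beyond web): d = -37.5 mm → contributes +800 669 mm⁴
Total I = 1 679 845 mm⁴.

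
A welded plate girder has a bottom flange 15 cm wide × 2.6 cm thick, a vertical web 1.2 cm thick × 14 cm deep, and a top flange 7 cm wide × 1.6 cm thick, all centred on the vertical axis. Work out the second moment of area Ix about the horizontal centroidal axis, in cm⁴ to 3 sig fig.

Treat the section as a set of non-overlapping primitives; coordinates are from the bounding-box lower-left.
Bottom plate: 15 × 2.6, A = 39 cm², y = 1.3 cm, Ī = 21.97 cm⁴.
Web plate: 1.2 × 14, A = 16.8 cm², y = 9.6 cm, Ī = 274.4 cm⁴.
Top plate: 7 × 1.6, A = 11.2 cm², y = 17.4 cm, Ī = 2.3893 cm⁴.
Centroid: ȳ = ΣA·y / ΣA = 6.0725 cm.
Transfer each piece to the horizontal centroidal axis using Ī + A·d² with d = y − 6.0725:
  bottom plate: d = -4.7725 cm → contributes +910.28 cm⁴
  web plate: d = 3.5275 cm → contributes +483.44 cm⁴
  top plate: d = 11.327 cm → contributes +1439.5 cm⁴
Total I = 2833.2 cm⁴.

Ix ≈ 2830 cm⁴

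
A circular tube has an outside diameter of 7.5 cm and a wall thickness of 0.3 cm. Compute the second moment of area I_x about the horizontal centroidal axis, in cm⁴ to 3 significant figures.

Break the section into simple shapes (no overlaps), measuring from the bottom-left corner of the bounding box.
Outer circle: ⌀7.5, A = 44.179 cm², y = 3.75 cm, Ī = 155.32 cm⁴.
Bore (subtracted): ⌀6.9, A = 37.393 cm², y = 3.75 cm, Ī = 111.27 cm⁴.
By symmetry the centroid is at mid-height, ȳ = 3.75 cm.
All pieces are centred on the horizontal centroidal axis, so I = ΣĪ (holes subtracted) = 44.049 cm⁴.

I_x ≈ 44.0 cm⁴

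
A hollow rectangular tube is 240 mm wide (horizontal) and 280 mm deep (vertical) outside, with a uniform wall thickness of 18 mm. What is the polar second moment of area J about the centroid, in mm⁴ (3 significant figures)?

J ≈ 3.42 × 10⁸ mm⁴

Break the section into simple shapes (no overlaps), measuring from the bottom-left corner of the bounding box.
Outer rectangle: 240 × 280, A = 67 200 mm², y = 140 mm, Ī = 439 040 000 mm⁴.
Inner void (subtracted): 204 × 244, A = 49 776 mm², y = 140 mm, Ī = 246 955 328 mm⁴.
By symmetry the centroid is at mid-height, ȳ = 140 mm.
All pieces are centred on the centroidal x-axis, so I = ΣĪ (holes subtracted) = 192 084 672 mm⁴.
Repeating about the centroidal y-axis gives I_y = 149 936 832 mm⁴.
Polar second moment: J = I_x + I_y = 342 021 504 mm⁴.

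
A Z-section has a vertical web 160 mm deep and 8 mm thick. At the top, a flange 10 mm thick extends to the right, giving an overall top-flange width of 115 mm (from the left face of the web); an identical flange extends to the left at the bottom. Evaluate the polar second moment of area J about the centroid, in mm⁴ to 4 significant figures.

Break the section into simple shapes (no overlaps), measuring from the bottom-left corner of the bounding box.
Web: 8 × 160, A = 1 280 mm², y = 80 mm, Ī = 2 730 667 mm⁴.
Top flange (beyond web): 107 × 10, A = 1 070 mm², y = 155 mm, Ī = 8916.67 mm⁴.
Bottom flange (beyond web): 107 × 10, A = 1 070 mm², y = 5 mm, Ī = 8916.67 mm⁴.
Centroid: ȳ = ΣA·y / ΣA = 80 mm.
Transfer each piece to the centroidal x-axis using Ī + A·d² with d = y − 80:
  web: d = 0 mm → contributes +2 730 667 mm⁴
  top flange (beyond web): d = 75 mm → contributes +6 027 667 mm⁴
  bottom flange (beyond web): d = -75 mm → contributes +6 027 667 mm⁴
Total I = 14 786 000 mm⁴.
For the y-axis: x̄ = 111 mm.
Repeating about the centroidal y-axis gives I_y = 9 123 940 mm⁴.
Polar second moment: J = I_x + I_y = 23 909 940 mm⁴.

J ≈ 2.391 × 10⁷ mm⁴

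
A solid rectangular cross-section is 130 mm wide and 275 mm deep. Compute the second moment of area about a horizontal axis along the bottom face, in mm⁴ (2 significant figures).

The section: 130 × 275, A = 35 750 mm², y = 137.5 mm, Ī = 225 299 479 mm⁴.
Transfer it to a horizontal axis along the bottom face using Ī + A·d² with d = y − 0:
  the section: d = 137.5 mm → contributes +901 197 917 mm⁴
Total I = 901 197 917 mm⁴.

I_base ≈ 9.0 × 10⁸ mm⁴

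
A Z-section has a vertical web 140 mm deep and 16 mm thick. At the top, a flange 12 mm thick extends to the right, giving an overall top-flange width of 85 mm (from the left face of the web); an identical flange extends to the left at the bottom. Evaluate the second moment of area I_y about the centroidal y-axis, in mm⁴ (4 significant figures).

I_y ≈ 3.696 × 10⁶ mm⁴

Treat the section as a set of non-overlapping primitives; coordinates are from the bounding-box lower-left.
Web: 16 × 140, A = 2 240 mm², x = 77 mm, Ī = 47786.7 mm⁴.
Top flange (beyond web): 69 × 12, A = 828 mm², x = 119.5 mm, Ī = 328 509 mm⁴.
Bottom flange (beyond web): 69 × 12, A = 828 mm², x = 34.5 mm, Ī = 328 509 mm⁴.
Centroid: x̄ = ΣA·x / ΣA = 77 mm.
Transfer each piece to the centroidal y-axis using Ī + A·d² with d = x − 77:
  web: d = 0 mm → contributes +47786.7 mm⁴
  top flange (beyond web): d = 42.5 mm → contributes +1 824 084 mm⁴
  bottom flange (beyond web): d = -42.5 mm → contributes +1 824 084 mm⁴
Total I = 3 695 955 mm⁴.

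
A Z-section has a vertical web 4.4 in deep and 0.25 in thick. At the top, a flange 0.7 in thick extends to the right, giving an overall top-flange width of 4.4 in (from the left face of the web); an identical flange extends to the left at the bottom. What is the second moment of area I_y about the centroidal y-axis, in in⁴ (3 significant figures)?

I_y ≈ 36.5 in⁴

Split into non-overlapping primitives; take the origin at the lower-left of the bounding box.
Web: 0.25 × 4.4, A = 1.1 in², x = 4.275 in, Ī = 0.0057292 in⁴.
Top flange (beyond web): 4.15 × 0.7, A = 2.905 in², x = 6.475 in, Ī = 4.1693 in⁴.
Bottom flange (beyond web): 4.15 × 0.7, A = 2.905 in², x = 2.075 in, Ī = 4.1693 in⁴.
Centroid: x̄ = ΣA·x / ΣA = 4.275 in.
Transfer each piece to the centroidal y-axis using Ī + A·d² with d = x − 4.275:
  web: d = 0 in → contributes +0.0057292 in⁴
  top flange (beyond web): d = 2.2 in → contributes +18.229 in⁴
  bottom flange (beyond web): d = -2.2 in → contributes +18.229 in⁴
Total I = 36.465 in⁴.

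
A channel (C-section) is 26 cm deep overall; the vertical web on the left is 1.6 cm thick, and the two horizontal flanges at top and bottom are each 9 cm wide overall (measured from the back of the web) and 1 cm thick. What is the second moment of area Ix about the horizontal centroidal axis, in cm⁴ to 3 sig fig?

Decompose the section into non-overlapping parts with the origin at the bottom-left of its bounding rectangle.
Web: 1.6 × 26, A = 41.6 cm², y = 13 cm, Ī = 2343.5 cm⁴.
Top flange (beyond web): 7.4 × 1, A = 7.4 cm², y = 25.5 cm, Ī = 0.61667 cm⁴.
Bottom flange (beyond web): 7.4 × 1, A = 7.4 cm², y = 0.5 cm, Ī = 0.61667 cm⁴.
By symmetry the centroid is at mid-height, ȳ = 13 cm.
Transfer each piece to the horizontal centroidal axis using Ī + A·d² with d = y − 13:
  web: d = 0 cm → contributes +2343.5 cm⁴
  top flange (beyond web): d = 12.5 cm → contributes +1156.9 cm⁴
  bottom flange (beyond web): d = -12.5 cm → contributes +1156.9 cm⁴
Total I = 4657.2 cm⁴.

Ix ≈ 4660 cm⁴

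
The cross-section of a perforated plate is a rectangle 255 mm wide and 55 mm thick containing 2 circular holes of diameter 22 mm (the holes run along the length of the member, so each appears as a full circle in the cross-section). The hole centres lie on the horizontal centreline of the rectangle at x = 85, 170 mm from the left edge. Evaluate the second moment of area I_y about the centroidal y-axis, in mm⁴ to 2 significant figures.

I_y ≈ 7.5 × 10⁷ mm⁴

Decompose the section into non-overlapping parts with the origin at the bottom-left of its bounding rectangle.
Plate: 255 × 55, A = 14 025 mm², x = 127.5 mm, Ī = 75 997 969 mm⁴.
Hole 1 (subtracted): ⌀22, A = 380.1 mm², x = 85 mm, Ī = 11 499 mm⁴.
Hole 2 (subtracted): ⌀22, A = 380.1 mm², x = 170 mm, Ī = 11 499 mm⁴.
By symmetry the centroid is at mid-width, x̄ = 127.5 mm.
Transfer each piece to the centroidal y-axis using Ī + A·d² with d = x − 127.5:
  plate: d = 0 mm → contributes +75 997 969 mm⁴
  hole 1: d = -42.5 mm → contributes −698 114 mm⁴
  hole 2: d = 42.5 mm → contributes −698 114 mm⁴
Total I = 74 601 741 mm⁴.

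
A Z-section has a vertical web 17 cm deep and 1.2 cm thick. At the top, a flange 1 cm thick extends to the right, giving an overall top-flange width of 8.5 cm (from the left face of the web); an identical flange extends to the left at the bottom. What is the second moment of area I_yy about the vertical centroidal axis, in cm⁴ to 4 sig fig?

Decompose the section into non-overlapping parts with the origin at the bottom-left of its bounding rectangle.
Web: 1.2 × 17, A = 20.4 cm², x = 7.9 cm, Ī = 2.448 cm⁴.
Top flange (beyond web): 7.3 × 1, A = 7.3 cm², x = 12.15 cm, Ī = 32.4181 cm⁴.
Bottom flange (beyond web): 7.3 × 1, A = 7.3 cm², x = 3.65 cm, Ī = 32.4181 cm⁴.
Centroid: x̄ = ΣA·x / ΣA = 7.9 cm.
Transfer each piece to the vertical centroidal axis using Ī + A·d² with d = x − 7.9:
  web: d = 0 cm → contributes +2.448 cm⁴
  top flange (beyond web): d = 4.25 cm → contributes +164.274 cm⁴
  bottom flange (beyond web): d = -4.25 cm → contributes +164.274 cm⁴
Total I = 330.997 cm⁴.

I_yy ≈ 331.0 cm⁴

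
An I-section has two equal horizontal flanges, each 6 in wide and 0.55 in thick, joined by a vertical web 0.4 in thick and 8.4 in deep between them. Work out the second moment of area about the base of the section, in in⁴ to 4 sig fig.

I_base ≈ 376.8 in⁴

Decompose the section into non-overlapping parts with the origin at the bottom-left of its bounding rectangle.
Bottom flange: 6 × 0.55, A = 3.3 in², y = 0.275 in, Ī = 0.0831875 in⁴.
Web: 0.4 × 8.4, A = 3.36 in², y = 4.75 in, Ī = 19.7568 in⁴.
Top flange: 6 × 0.55, A = 3.3 in², y = 9.225 in, Ī = 0.0831875 in⁴.
Transfer each piece to the base of the section using Ī + A·d² with d = y − 0:
  bottom flange: d = 0.275 in → contributes +0.33275 in⁴
  web: d = 4.75 in → contributes +95.5668 in⁴
  top flange: d = 9.225 in → contributes +280.915 in⁴
Total I = 376.815 in⁴.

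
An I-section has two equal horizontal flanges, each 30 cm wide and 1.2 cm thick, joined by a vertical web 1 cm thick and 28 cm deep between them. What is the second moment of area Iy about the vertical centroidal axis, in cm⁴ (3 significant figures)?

Split into non-overlapping primitives; take the origin at the lower-left of the bounding box.
Bottom flange: 30 × 1.2, A = 36 cm², x = 15 cm, Ī = 2 700 cm⁴.
Web: 1 × 28, A = 28 cm², x = 15 cm, Ī = 2.3333 cm⁴.
Top flange: 30 × 1.2, A = 36 cm², x = 15 cm, Ī = 2 700 cm⁴.
By symmetry the centroid is at mid-width, x̄ = 15 cm.
All pieces are centred on the vertical centroidal axis, so I = ΣĪ = 5402.3 cm⁴.

Iy ≈ 5400 cm⁴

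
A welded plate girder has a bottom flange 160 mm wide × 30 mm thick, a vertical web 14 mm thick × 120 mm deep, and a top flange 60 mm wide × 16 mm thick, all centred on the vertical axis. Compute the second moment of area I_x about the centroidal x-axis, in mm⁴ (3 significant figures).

Split into non-overlapping primitives; take the origin at the lower-left of the bounding box.
Bottom plate: 160 × 30, A = 4 800 mm², y = 15 mm, Ī = 360 000 mm⁴.
Web plate: 14 × 120, A = 1 680 mm², y = 90 mm, Ī = 2 016 000 mm⁴.
Top plate: 60 × 16, A = 960 mm², y = 158 mm, Ī = 20 480 mm⁴.
Centroid: ȳ = ΣA·y / ΣA = 50.387 mm.
Transfer each piece to the centroidal x-axis using Ī + A·d² with d = y − 50.387:
  bottom plate: d = -35.387 mm → contributes +6 370 784 mm⁴
  web plate: d = 39.613 mm → contributes +4 652 226 mm⁴
  top plate: d = 107.61 mm → contributes +11 137 795 mm⁴
Total I = 22 160 805 mm⁴.

I_x ≈ 2.22 × 10⁷ mm⁴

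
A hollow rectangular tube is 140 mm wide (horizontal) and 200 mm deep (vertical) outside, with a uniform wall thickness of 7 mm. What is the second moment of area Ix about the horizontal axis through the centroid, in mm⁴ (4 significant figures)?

Split into non-overlapping primitives; take the origin at the lower-left of the bounding box.
Outer rectangle: 140 × 200, A = 28 000 mm², y = 100 mm, Ī = 93 333 333 mm⁴.
Inner void (subtracted): 126 × 186, A = 23 436 mm², y = 100 mm, Ī = 67 565 988 mm⁴.
By symmetry the centroid is at mid-height, ȳ = 100 mm.
All pieces are centred on the horizontal axis through the centroid, so I = ΣĪ (holes subtracted) = 25 767 345 mm⁴.

Ix ≈ 2.577 × 10⁷ mm⁴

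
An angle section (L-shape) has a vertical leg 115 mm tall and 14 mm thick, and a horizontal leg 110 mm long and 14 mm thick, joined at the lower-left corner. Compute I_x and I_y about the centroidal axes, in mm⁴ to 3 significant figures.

Break the section into simple shapes (no overlaps), measuring from the bottom-left corner of the bounding box.
Vertical leg: 14 × 115, A = 1 610 mm², y = 57.5 mm, Ī = 1 774 354 mm⁴.
Horizontal leg (remainder): 96 × 14, A = 1 344 mm², y = 7 mm, Ī = 21 952 mm⁴.
Centroid: ȳ = ΣA·y / ΣA = 34.524 mm.
Transfer each piece to the centroidal x-axis using Ī + A·d² with d = y − 34.524:
  vertical leg: d = 22.976 mm → contributes +2 624 290 mm⁴
  horizontal leg (remainder): d = -27.524 mm → contributes +1 040 104 mm⁴
Total I = 3 664 395 mm⁴.
For the y-axis: x̄ = 32.024 mm.
Repeating about the centroidal y-axis gives I_y = 3 274 337 mm⁴.

I_x ≈ 3.66 × 10⁶ mm⁴, I_y ≈ 3.27 × 10⁶ mm⁴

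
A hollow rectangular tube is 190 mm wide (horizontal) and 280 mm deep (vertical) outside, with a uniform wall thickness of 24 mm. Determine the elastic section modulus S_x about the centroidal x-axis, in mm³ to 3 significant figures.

Decompose the section into non-overlapping parts with the origin at the bottom-left of its bounding rectangle.
Outer rectangle: 190 × 280, A = 53 200 mm², y = 140 mm, Ī = 347 573 333 mm⁴.
Inner void (subtracted): 142 × 232, A = 32 944 mm², y = 140 mm, Ī = 147 764 821 mm⁴.
By symmetry the centroid is at mid-height, ȳ = 140 mm.
All pieces are centred on the centroidal x-axis, so I = ΣĪ (holes subtracted) = 199 808 512 mm⁴.
Extreme fibre distance c = 140 mm; S = I/c = 1 427 204 mm³.

S_x ≈ 1.43 × 10⁶ mm³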